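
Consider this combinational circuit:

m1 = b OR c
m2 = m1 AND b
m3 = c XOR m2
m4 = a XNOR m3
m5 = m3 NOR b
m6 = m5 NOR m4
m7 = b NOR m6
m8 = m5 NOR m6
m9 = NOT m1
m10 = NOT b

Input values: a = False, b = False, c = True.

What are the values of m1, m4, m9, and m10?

m1 = True  m4 = False  m9 = False  m10 = True

m1 = b OR c = False OR True = True
m2 = m1 AND b = True AND False = False
m3 = c XOR m2 = True XOR False = True
m4 = a XNOR m3 = False XNOR True = False
m9 = NOT m1 = NOT True = False
m10 = NOT b = NOT False = True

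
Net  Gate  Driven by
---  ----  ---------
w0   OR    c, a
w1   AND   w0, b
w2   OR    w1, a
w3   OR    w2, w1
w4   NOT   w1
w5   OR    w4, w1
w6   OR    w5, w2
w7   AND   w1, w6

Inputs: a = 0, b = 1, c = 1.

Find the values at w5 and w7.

w5 = 1, w7 = 1

w0 = c OR a = 1 OR 0 = 1
w1 = w0 AND b = 1 AND 1 = 1
w2 = w1 OR a = 1 OR 0 = 1
w4 = NOT w1 = NOT 1 = 0
w5 = w4 OR w1 = 0 OR 1 = 1
w6 = w5 OR w2 = 1 OR 1 = 1
w7 = w1 AND w6 = 1 AND 1 = 1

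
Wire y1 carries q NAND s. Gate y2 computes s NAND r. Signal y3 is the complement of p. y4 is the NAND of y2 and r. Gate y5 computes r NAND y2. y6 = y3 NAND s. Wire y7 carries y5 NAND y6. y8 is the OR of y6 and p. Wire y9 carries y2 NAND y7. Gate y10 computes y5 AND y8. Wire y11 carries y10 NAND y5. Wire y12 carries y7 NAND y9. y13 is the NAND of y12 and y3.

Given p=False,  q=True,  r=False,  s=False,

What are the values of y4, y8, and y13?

y4 = True; y8 = True; y13 = False

y2 = s NAND r = False NAND False = True
y3 = NOT p = NOT False = True
y4 = y2 NAND r = True NAND False = True
y5 = r NAND y2 = False NAND True = True
y6 = y3 NAND s = True NAND False = True
y7 = y5 NAND y6 = True NAND True = False
y8 = y6 OR p = True OR False = True
y9 = y2 NAND y7 = True NAND False = True
y12 = y7 NAND y9 = False NAND True = True
y13 = y12 NAND y3 = True NAND True = False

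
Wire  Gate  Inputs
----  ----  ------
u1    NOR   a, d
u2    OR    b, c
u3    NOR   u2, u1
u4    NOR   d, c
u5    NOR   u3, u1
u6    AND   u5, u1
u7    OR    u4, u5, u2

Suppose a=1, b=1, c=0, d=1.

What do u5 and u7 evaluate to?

u1 = a NOR d = 1 NOR 1 = 0
u2 = b OR c = 1 OR 0 = 1
u3 = u2 NOR u1 = 1 NOR 0 = 0
u4 = d NOR c = 1 NOR 0 = 0
u5 = u3 NOR u1 = 0 NOR 0 = 1
u7 = u4 OR u5 OR u2 = 0 OR 1 OR 1 = 1

u5 = 1, u7 = 1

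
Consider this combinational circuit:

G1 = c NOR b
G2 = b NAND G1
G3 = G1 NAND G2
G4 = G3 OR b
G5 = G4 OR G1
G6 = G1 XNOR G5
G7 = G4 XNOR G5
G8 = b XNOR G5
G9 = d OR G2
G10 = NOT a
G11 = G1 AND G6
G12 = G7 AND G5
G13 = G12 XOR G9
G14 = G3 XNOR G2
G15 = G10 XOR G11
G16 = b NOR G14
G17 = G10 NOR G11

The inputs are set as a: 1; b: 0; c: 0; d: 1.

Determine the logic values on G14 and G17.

G14 = 0, G17 = 0

G1 = c NOR b = 0 NOR 0 = 1
G2 = b NAND G1 = 0 NAND 1 = 1
G3 = G1 NAND G2 = 1 NAND 1 = 0
G4 = G3 OR b = 0 OR 0 = 0
G5 = G4 OR G1 = 0 OR 1 = 1
G6 = G1 XNOR G5 = 1 XNOR 1 = 1
G10 = NOT a = NOT 1 = 0
G11 = G1 AND G6 = 1 AND 1 = 1
G14 = G3 XNOR G2 = 0 XNOR 1 = 0
G17 = G10 NOR G11 = 0 NOR 1 = 0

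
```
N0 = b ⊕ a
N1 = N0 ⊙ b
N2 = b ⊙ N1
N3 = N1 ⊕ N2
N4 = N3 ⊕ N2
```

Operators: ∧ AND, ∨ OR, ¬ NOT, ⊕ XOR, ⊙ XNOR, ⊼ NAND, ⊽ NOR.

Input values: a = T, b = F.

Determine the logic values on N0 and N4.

N0 = T, N4 = F

N0 = b XOR a = F XOR T = T
N1 = N0 XNOR b = T XNOR F = F
N2 = b XNOR N1 = F XNOR F = T
N3 = N1 XOR N2 = F XOR T = T
N4 = N3 XOR N2 = T XOR T = F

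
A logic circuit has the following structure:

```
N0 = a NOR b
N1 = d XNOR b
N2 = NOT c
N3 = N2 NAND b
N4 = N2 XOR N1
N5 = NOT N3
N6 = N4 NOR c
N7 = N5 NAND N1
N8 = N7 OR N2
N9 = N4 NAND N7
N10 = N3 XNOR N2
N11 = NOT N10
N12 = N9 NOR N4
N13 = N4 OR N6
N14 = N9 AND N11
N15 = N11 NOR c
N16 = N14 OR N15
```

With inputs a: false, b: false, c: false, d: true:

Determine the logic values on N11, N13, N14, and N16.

N1 = d XNOR b = true XNOR false = false
N2 = NOT c = NOT false = true
N3 = N2 NAND b = true NAND false = true
N4 = N2 XOR N1 = true XOR false = true
N5 = NOT N3 = NOT true = false
N6 = N4 NOR c = true NOR false = false
N7 = N5 NAND N1 = false NAND false = true
N9 = N4 NAND N7 = true NAND true = false
N10 = N3 XNOR N2 = true XNOR true = true
N11 = NOT N10 = NOT true = false
N13 = N4 OR N6 = true OR false = true
N14 = N9 AND N11 = false AND false = false
N15 = N11 NOR c = false NOR false = true
N16 = N14 OR N15 = false OR true = true

N11 = false, N13 = true, N14 = false, N16 = true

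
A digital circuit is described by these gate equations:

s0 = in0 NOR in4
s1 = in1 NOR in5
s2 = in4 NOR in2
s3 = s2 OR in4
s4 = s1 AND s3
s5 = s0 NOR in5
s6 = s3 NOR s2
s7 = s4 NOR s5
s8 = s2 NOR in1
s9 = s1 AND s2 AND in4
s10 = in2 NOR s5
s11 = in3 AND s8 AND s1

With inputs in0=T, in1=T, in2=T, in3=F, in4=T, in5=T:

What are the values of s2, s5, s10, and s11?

s0 = in0 NOR in4 = T NOR T = F
s1 = in1 NOR in5 = T NOR T = F
s2 = in4 NOR in2 = T NOR T = F
s5 = s0 NOR in5 = F NOR T = F
s8 = s2 NOR in1 = F NOR T = F
s10 = in2 NOR s5 = T NOR F = F
s11 = in3 AND s8 AND s1 = F AND F AND F = F

s2 = F, s5 = F, s10 = F, s11 = F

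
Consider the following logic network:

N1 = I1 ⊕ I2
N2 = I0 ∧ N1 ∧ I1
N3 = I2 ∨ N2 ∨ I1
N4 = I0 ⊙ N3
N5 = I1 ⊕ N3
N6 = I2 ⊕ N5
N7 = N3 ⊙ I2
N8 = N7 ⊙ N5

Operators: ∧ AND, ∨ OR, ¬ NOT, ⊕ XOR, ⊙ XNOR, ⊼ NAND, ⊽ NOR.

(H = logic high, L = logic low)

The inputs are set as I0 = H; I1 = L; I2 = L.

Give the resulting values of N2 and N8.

N2 = L  N8 = L

N1 = I1 XOR I2 = L XOR L = L
N2 = I0 AND N1 AND I1 = H AND L AND L = L
N3 = I2 OR N2 OR I1 = L OR L OR L = L
N5 = I1 XOR N3 = L XOR L = L
N7 = N3 XNOR I2 = L XNOR L = H
N8 = N7 XNOR N5 = H XNOR L = L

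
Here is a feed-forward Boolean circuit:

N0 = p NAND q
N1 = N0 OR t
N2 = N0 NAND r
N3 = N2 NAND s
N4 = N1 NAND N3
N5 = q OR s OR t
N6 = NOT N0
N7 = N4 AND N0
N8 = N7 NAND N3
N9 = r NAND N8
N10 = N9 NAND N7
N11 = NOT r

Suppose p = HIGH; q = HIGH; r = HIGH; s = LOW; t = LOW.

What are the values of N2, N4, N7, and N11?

N2 = HIGH, N4 = HIGH, N7 = LOW, N11 = LOW

N0 = p NAND q = HIGH NAND HIGH = LOW
N1 = N0 OR t = LOW OR LOW = LOW
N2 = N0 NAND r = LOW NAND HIGH = HIGH
N3 = N2 NAND s = HIGH NAND LOW = HIGH
N4 = N1 NAND N3 = LOW NAND HIGH = HIGH
N7 = N4 AND N0 = HIGH AND LOW = LOW
N11 = NOT r = NOT HIGH = LOW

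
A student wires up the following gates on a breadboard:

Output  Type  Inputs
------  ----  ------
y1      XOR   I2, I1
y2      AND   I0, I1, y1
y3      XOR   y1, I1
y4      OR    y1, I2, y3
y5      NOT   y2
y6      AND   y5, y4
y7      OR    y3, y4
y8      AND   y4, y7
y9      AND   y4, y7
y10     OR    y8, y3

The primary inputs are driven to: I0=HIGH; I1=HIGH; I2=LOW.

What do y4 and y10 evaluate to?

y1 = I2 XOR I1 = LOW XOR HIGH = HIGH
y3 = y1 XOR I1 = HIGH XOR HIGH = LOW
y4 = y1 OR I2 OR y3 = HIGH OR LOW OR LOW = HIGH
y7 = y3 OR y4 = LOW OR HIGH = HIGH
y8 = y4 AND y7 = HIGH AND HIGH = HIGH
y10 = y8 OR y3 = HIGH OR LOW = HIGH

y4 = HIGH, y10 = HIGH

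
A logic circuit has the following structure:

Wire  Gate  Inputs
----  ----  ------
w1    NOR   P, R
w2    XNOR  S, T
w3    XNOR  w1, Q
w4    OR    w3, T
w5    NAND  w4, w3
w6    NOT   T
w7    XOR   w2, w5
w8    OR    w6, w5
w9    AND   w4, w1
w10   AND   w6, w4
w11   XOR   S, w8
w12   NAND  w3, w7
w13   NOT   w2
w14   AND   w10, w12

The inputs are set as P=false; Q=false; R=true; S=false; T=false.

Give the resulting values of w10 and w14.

w10 = true; w14 = false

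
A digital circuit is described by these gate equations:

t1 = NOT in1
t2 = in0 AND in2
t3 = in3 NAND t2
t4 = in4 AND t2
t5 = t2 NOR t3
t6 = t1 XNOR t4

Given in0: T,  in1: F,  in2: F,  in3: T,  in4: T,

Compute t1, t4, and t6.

t1 = T, t4 = F, t6 = F

t1 = NOT in1 = NOT F = T
t2 = in0 AND in2 = T AND F = F
t4 = in4 AND t2 = T AND F = F
t6 = t1 XNOR t4 = T XNOR F = F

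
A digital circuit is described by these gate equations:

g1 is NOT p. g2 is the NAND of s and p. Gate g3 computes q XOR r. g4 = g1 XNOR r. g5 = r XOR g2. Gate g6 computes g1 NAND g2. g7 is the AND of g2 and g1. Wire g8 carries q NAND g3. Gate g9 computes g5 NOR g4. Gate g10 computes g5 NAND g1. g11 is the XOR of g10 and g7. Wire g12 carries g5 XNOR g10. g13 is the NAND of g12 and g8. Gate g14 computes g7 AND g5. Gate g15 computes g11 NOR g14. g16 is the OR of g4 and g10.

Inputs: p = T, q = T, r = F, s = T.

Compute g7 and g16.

g7 = F, g16 = T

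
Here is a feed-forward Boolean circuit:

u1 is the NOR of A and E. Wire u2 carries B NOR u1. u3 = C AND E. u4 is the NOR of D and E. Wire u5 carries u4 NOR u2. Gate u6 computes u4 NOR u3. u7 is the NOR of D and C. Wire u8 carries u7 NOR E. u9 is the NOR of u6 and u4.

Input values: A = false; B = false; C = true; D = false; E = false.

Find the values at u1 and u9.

u1 = A NOR E = false NOR false = true
u3 = C AND E = true AND false = false
u4 = D NOR E = false NOR false = true
u6 = u4 NOR u3 = true NOR false = false
u9 = u6 NOR u4 = false NOR true = false

u1 = true, u9 = false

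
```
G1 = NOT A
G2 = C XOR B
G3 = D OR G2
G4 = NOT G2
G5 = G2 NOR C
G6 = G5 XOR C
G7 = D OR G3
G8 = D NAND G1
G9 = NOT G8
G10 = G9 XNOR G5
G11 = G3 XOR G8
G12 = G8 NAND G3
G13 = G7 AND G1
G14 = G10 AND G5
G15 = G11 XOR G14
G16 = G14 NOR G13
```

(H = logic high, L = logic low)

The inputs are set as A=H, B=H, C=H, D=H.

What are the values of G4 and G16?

G1 = NOT A = NOT H = L
G2 = C XOR B = H XOR H = L
G3 = D OR G2 = H OR L = H
G4 = NOT G2 = NOT L = H
G5 = G2 NOR C = L NOR H = L
G7 = D OR G3 = H OR H = H
G8 = D NAND G1 = H NAND L = H
G9 = NOT G8 = NOT H = L
G10 = G9 XNOR G5 = L XNOR L = H
G13 = G7 AND G1 = H AND L = L
G14 = G10 AND G5 = H AND L = L
G16 = G14 NOR G13 = L NOR L = H

G4 = H, G16 = H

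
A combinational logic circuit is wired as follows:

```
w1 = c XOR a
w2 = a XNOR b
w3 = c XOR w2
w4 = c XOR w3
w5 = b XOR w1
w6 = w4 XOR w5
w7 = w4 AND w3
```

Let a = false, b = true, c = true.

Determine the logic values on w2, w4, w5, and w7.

w2 = false  w4 = false  w5 = false  w7 = false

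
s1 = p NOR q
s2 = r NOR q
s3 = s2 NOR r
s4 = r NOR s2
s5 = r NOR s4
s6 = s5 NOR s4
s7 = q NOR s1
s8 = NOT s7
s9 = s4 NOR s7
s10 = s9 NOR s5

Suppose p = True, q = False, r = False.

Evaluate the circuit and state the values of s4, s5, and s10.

s4 = False, s5 = True, s10 = False

s1 = p NOR q = True NOR False = False
s2 = r NOR q = False NOR False = True
s4 = r NOR s2 = False NOR True = False
s5 = r NOR s4 = False NOR False = True
s7 = q NOR s1 = False NOR False = True
s9 = s4 NOR s7 = False NOR True = False
s10 = s9 NOR s5 = False NOR True = False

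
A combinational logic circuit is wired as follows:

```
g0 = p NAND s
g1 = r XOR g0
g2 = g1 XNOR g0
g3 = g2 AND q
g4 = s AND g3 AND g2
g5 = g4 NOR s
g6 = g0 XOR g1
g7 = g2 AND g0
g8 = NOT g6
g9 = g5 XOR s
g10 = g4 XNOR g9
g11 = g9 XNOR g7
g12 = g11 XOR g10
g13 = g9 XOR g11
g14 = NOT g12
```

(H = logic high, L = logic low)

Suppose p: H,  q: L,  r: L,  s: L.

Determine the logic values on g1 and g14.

g0 = p NAND s = H NAND L = H
g1 = r XOR g0 = L XOR H = H
g2 = g1 XNOR g0 = H XNOR H = H
g3 = g2 AND q = H AND L = L
g4 = s AND g3 AND g2 = L AND L AND H = L
g5 = g4 NOR s = L NOR L = H
g7 = g2 AND g0 = H AND H = H
g9 = g5 XOR s = H XOR L = H
g10 = g4 XNOR g9 = L XNOR H = L
g11 = g9 XNOR g7 = H XNOR H = H
g12 = g11 XOR g10 = H XOR L = H
g14 = NOT g12 = NOT H = L

g1 = H  g14 = L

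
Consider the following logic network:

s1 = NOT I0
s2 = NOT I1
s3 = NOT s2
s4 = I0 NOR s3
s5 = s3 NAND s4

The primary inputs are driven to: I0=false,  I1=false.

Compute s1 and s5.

s1 = NOT I0 = NOT false = true
s2 = NOT I1 = NOT false = true
s3 = NOT s2 = NOT true = false
s4 = I0 NOR s3 = false NOR false = true
s5 = s3 NAND s4 = false NAND true = true

s1 = true  s5 = true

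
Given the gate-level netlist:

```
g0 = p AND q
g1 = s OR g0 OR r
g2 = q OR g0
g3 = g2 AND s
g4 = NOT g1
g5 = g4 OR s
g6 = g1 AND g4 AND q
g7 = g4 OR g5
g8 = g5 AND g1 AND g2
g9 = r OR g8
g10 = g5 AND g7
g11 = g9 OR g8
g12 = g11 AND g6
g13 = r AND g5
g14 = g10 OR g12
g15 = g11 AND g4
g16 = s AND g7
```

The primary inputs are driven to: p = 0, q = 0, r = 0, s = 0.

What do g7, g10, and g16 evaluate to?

g0 = p AND q = 0 AND 0 = 0
g1 = s OR g0 OR r = 0 OR 0 OR 0 = 0
g4 = NOT g1 = NOT 0 = 1
g5 = g4 OR s = 1 OR 0 = 1
g7 = g4 OR g5 = 1 OR 1 = 1
g10 = g5 AND g7 = 1 AND 1 = 1
g16 = s AND g7 = 0 AND 1 = 0

g7 = 1, g10 = 1, g16 = 0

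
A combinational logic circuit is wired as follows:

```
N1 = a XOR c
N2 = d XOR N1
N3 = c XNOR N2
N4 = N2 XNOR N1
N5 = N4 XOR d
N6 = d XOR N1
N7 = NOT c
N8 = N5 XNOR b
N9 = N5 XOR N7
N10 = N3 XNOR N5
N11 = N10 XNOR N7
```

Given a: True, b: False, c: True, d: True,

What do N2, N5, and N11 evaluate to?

N2 = True  N5 = True  N11 = False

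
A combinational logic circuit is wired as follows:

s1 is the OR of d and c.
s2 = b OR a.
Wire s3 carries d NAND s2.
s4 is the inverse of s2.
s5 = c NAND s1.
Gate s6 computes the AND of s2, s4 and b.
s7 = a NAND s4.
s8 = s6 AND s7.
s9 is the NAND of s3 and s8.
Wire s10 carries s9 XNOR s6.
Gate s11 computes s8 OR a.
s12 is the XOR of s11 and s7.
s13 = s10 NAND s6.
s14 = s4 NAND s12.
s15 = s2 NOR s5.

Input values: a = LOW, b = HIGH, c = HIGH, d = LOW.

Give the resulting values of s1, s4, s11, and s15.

s1 = d OR c = LOW OR HIGH = HIGH
s2 = b OR a = HIGH OR LOW = HIGH
s4 = NOT s2 = NOT HIGH = LOW
s5 = c NAND s1 = HIGH NAND HIGH = LOW
s6 = s2 AND s4 AND b = HIGH AND LOW AND HIGH = LOW
s7 = a NAND s4 = LOW NAND LOW = HIGH
s8 = s6 AND s7 = LOW AND HIGH = LOW
s11 = s8 OR a = LOW OR LOW = LOW
s15 = s2 NOR s5 = HIGH NOR LOW = LOW

s1 = HIGH, s4 = LOW, s11 = LOW, s15 = LOW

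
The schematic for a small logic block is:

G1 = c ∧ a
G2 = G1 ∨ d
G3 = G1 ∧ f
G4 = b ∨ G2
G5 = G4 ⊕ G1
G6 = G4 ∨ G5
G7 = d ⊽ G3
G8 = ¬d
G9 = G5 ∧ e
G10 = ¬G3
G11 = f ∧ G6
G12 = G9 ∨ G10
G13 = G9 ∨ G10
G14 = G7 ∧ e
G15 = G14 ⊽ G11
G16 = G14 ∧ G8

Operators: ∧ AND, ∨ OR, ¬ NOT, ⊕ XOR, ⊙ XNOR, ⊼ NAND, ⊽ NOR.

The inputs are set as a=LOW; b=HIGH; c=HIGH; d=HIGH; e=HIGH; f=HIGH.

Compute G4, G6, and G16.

G1 = c AND a = HIGH AND LOW = LOW
G2 = G1 OR d = LOW OR HIGH = HIGH
G3 = G1 AND f = LOW AND HIGH = LOW
G4 = b OR G2 = HIGH OR HIGH = HIGH
G5 = G4 XOR G1 = HIGH XOR LOW = HIGH
G6 = G4 OR G5 = HIGH OR HIGH = HIGH
G7 = d NOR G3 = HIGH NOR LOW = LOW
G8 = NOT d = NOT HIGH = LOW
G14 = G7 AND e = LOW AND HIGH = LOW
G16 = G14 AND G8 = LOW AND LOW = LOW

G4 = HIGH; G6 = HIGH; G16 = LOW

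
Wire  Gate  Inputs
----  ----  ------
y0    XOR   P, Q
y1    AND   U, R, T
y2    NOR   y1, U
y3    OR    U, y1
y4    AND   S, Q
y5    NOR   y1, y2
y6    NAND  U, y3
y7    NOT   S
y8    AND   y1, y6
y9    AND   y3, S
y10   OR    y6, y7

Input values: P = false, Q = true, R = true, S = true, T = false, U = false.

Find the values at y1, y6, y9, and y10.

y1 = false, y6 = true, y9 = false, y10 = true

y1 = U AND R AND T = false AND true AND false = false
y3 = U OR y1 = false OR false = false
y6 = U NAND y3 = false NAND false = true
y7 = NOT S = NOT true = false
y9 = y3 AND S = false AND true = false
y10 = y6 OR y7 = true OR false = true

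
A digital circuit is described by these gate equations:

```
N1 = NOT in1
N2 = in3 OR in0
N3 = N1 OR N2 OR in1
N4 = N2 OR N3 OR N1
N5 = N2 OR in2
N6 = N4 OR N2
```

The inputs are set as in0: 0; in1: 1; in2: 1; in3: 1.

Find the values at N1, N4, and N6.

N1 = NOT in1 = NOT 1 = 0
N2 = in3 OR in0 = 1 OR 0 = 1
N3 = N1 OR N2 OR in1 = 0 OR 1 OR 1 = 1
N4 = N2 OR N3 OR N1 = 1 OR 1 OR 0 = 1
N6 = N4 OR N2 = 1 OR 1 = 1

N1 = 0, N4 = 1, N6 = 1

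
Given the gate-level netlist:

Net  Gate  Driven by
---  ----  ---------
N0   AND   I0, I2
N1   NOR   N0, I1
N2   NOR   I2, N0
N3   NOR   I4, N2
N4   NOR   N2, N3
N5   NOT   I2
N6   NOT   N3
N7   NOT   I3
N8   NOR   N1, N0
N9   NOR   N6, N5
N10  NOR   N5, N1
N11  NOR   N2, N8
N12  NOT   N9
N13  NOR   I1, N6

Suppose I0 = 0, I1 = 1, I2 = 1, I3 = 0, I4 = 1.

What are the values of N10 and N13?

N0 = I0 AND I2 = 0 AND 1 = 0
N1 = N0 NOR I1 = 0 NOR 1 = 0
N2 = I2 NOR N0 = 1 NOR 0 = 0
N3 = I4 NOR N2 = 1 NOR 0 = 0
N5 = NOT I2 = NOT 1 = 0
N6 = NOT N3 = NOT 0 = 1
N10 = N5 NOR N1 = 0 NOR 0 = 1
N13 = I1 NOR N6 = 1 NOR 1 = 0

N10 = 1; N13 = 0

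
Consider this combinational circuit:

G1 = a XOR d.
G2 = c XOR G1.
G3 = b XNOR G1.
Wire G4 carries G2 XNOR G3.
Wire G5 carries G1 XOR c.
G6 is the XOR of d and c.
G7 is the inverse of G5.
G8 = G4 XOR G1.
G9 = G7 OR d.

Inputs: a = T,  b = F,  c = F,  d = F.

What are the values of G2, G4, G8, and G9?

G2 = T  G4 = F  G8 = T  G9 = F

G1 = a XOR d = T XOR F = T
G2 = c XOR G1 = F XOR T = T
G3 = b XNOR G1 = F XNOR T = F
G4 = G2 XNOR G3 = T XNOR F = F
G5 = G1 XOR c = T XOR F = T
G7 = NOT G5 = NOT T = F
G8 = G4 XOR G1 = F XOR T = T
G9 = G7 OR d = F OR F = F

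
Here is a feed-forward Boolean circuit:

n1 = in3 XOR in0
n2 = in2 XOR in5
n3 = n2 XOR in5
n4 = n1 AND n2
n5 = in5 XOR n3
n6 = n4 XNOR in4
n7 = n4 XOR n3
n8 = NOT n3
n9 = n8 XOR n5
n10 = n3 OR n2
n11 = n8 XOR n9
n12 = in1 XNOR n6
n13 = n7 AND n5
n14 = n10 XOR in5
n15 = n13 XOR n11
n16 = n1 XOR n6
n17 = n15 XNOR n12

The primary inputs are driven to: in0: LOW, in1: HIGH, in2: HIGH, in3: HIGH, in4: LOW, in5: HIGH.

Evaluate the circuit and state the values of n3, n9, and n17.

n1 = in3 XOR in0 = HIGH XOR LOW = HIGH
n2 = in2 XOR in5 = HIGH XOR HIGH = LOW
n3 = n2 XOR in5 = LOW XOR HIGH = HIGH
n4 = n1 AND n2 = HIGH AND LOW = LOW
n5 = in5 XOR n3 = HIGH XOR HIGH = LOW
n6 = n4 XNOR in4 = LOW XNOR LOW = HIGH
n7 = n4 XOR n3 = LOW XOR HIGH = HIGH
n8 = NOT n3 = NOT HIGH = LOW
n9 = n8 XOR n5 = LOW XOR LOW = LOW
n11 = n8 XOR n9 = LOW XOR LOW = LOW
n12 = in1 XNOR n6 = HIGH XNOR HIGH = HIGH
n13 = n7 AND n5 = HIGH AND LOW = LOW
n15 = n13 XOR n11 = LOW XOR LOW = LOW
n17 = n15 XNOR n12 = LOW XNOR HIGH = LOW

n3 = HIGH, n9 = LOW, n17 = LOW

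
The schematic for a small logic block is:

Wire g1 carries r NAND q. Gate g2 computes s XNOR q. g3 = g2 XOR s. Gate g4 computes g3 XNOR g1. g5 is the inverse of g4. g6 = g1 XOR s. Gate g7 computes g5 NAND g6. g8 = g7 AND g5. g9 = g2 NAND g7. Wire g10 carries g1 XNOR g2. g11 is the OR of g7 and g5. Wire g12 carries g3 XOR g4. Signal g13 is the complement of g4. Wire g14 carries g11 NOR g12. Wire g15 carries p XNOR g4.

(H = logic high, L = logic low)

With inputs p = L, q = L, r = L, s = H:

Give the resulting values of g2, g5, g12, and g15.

g2 = L; g5 = L; g12 = L; g15 = L

g1 = r NAND q = L NAND L = H
g2 = s XNOR q = H XNOR L = L
g3 = g2 XOR s = L XOR H = H
g4 = g3 XNOR g1 = H XNOR H = H
g5 = NOT g4 = NOT H = L
g12 = g3 XOR g4 = H XOR H = L
g15 = p XNOR g4 = L XNOR H = L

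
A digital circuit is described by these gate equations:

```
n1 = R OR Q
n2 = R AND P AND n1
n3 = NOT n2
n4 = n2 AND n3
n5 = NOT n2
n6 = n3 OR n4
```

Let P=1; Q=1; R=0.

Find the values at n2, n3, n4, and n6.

n1 = R OR Q = 0 OR 1 = 1
n2 = R AND P AND n1 = 0 AND 1 AND 1 = 0
n3 = NOT n2 = NOT 0 = 1
n4 = n2 AND n3 = 0 AND 1 = 0
n6 = n3 OR n4 = 1 OR 0 = 1

n2 = 0, n3 = 1, n4 = 0, n6 = 1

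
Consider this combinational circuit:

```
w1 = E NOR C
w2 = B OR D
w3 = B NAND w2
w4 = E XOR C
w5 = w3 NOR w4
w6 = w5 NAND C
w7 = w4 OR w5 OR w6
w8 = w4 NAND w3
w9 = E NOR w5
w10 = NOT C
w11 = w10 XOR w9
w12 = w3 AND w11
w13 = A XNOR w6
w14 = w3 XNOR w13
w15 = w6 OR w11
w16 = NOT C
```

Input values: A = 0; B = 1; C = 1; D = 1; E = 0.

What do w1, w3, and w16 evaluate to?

w1 = 0, w3 = 0, w16 = 0

w1 = E NOR C = 0 NOR 1 = 0
w2 = B OR D = 1 OR 1 = 1
w3 = B NAND w2 = 1 NAND 1 = 0
w16 = NOT C = NOT 1 = 0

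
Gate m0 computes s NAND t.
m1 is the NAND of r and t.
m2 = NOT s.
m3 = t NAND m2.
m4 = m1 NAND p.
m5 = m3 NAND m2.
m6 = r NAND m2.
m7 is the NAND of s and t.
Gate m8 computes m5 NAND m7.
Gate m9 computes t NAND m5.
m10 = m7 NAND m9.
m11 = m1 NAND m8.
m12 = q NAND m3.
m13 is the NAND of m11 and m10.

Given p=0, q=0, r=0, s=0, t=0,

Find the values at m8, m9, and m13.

m1 = r NAND t = 0 NAND 0 = 1
m2 = NOT s = NOT 0 = 1
m3 = t NAND m2 = 0 NAND 1 = 1
m5 = m3 NAND m2 = 1 NAND 1 = 0
m7 = s NAND t = 0 NAND 0 = 1
m8 = m5 NAND m7 = 0 NAND 1 = 1
m9 = t NAND m5 = 0 NAND 0 = 1
m10 = m7 NAND m9 = 1 NAND 1 = 0
m11 = m1 NAND m8 = 1 NAND 1 = 0
m13 = m11 NAND m10 = 0 NAND 0 = 1

m8 = 1  m9 = 1  m13 = 1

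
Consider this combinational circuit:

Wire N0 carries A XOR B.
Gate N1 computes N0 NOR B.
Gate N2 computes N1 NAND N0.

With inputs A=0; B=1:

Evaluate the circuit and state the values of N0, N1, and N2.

N0 = A XOR B = 0 XOR 1 = 1
N1 = N0 NOR B = 1 NOR 1 = 0
N2 = N1 NAND N0 = 0 NAND 1 = 1

N0 = 1, N1 = 0, N2 = 1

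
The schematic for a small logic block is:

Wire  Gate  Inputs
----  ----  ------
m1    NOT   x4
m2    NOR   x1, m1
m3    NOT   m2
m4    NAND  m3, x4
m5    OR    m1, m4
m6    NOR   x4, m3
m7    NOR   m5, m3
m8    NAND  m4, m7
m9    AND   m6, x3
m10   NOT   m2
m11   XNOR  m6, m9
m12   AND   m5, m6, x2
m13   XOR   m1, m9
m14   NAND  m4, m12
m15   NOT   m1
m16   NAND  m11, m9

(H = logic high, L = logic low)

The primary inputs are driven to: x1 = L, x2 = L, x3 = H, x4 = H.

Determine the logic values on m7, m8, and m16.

m7 = L; m8 = H; m16 = H

m1 = NOT x4 = NOT H = L
m2 = x1 NOR m1 = L NOR L = H
m3 = NOT m2 = NOT H = L
m4 = m3 NAND x4 = L NAND H = H
m5 = m1 OR m4 = L OR H = H
m6 = x4 NOR m3 = H NOR L = L
m7 = m5 NOR m3 = H NOR L = L
m8 = m4 NAND m7 = H NAND L = H
m9 = m6 AND x3 = L AND H = L
m11 = m6 XNOR m9 = L XNOR L = H
m16 = m11 NAND m9 = H NAND L = H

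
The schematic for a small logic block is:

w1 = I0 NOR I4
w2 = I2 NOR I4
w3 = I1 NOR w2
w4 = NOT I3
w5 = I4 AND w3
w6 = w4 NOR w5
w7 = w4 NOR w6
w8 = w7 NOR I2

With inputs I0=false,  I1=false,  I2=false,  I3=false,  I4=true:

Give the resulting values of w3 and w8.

w3 = true  w8 = true

w2 = I2 NOR I4 = false NOR true = false
w3 = I1 NOR w2 = false NOR false = true
w4 = NOT I3 = NOT false = true
w5 = I4 AND w3 = true AND true = true
w6 = w4 NOR w5 = true NOR true = false
w7 = w4 NOR w6 = true NOR false = false
w8 = w7 NOR I2 = false NOR false = true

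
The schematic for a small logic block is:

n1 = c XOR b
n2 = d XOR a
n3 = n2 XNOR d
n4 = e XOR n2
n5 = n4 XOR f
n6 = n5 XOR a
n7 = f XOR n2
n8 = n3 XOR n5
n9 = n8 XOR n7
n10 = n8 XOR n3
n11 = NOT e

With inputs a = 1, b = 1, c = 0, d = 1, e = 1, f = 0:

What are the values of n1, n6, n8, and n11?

n1 = c XOR b = 0 XOR 1 = 1
n2 = d XOR a = 1 XOR 1 = 0
n3 = n2 XNOR d = 0 XNOR 1 = 0
n4 = e XOR n2 = 1 XOR 0 = 1
n5 = n4 XOR f = 1 XOR 0 = 1
n6 = n5 XOR a = 1 XOR 1 = 0
n8 = n3 XOR n5 = 0 XOR 1 = 1
n11 = NOT e = NOT 1 = 0

n1 = 1, n6 = 0, n8 = 1, n11 = 0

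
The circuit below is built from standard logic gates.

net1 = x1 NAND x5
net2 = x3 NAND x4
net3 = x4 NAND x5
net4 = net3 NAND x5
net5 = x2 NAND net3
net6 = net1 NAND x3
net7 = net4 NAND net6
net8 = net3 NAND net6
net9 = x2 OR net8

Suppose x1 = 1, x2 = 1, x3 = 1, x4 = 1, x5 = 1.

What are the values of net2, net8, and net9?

net2 = 0  net8 = 1  net9 = 1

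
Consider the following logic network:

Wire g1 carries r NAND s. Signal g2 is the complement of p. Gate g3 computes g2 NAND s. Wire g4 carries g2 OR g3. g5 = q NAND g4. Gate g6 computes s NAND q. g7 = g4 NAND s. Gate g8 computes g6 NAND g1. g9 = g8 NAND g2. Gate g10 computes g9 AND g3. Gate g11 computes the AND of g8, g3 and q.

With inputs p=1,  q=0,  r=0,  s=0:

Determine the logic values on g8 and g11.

g8 = 0, g11 = 0

g1 = r NAND s = 0 NAND 0 = 1
g2 = NOT p = NOT 1 = 0
g3 = g2 NAND s = 0 NAND 0 = 1
g6 = s NAND q = 0 NAND 0 = 1
g8 = g6 NAND g1 = 1 NAND 1 = 0
g11 = g8 AND g3 AND q = 0 AND 1 AND 0 = 0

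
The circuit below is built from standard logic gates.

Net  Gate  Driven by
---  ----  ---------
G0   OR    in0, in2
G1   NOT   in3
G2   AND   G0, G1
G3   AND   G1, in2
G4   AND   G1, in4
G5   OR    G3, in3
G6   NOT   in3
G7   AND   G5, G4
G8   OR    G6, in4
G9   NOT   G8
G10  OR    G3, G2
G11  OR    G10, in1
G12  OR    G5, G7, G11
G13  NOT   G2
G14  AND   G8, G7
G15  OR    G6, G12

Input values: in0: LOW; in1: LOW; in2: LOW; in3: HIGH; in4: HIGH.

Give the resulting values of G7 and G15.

G7 = LOW; G15 = HIGH

G0 = in0 OR in2 = LOW OR LOW = LOW
G1 = NOT in3 = NOT HIGH = LOW
G2 = G0 AND G1 = LOW AND LOW = LOW
G3 = G1 AND in2 = LOW AND LOW = LOW
G4 = G1 AND in4 = LOW AND HIGH = LOW
G5 = G3 OR in3 = LOW OR HIGH = HIGH
G6 = NOT in3 = NOT HIGH = LOW
G7 = G5 AND G4 = HIGH AND LOW = LOW
G10 = G3 OR G2 = LOW OR LOW = LOW
G11 = G10 OR in1 = LOW OR LOW = LOW
G12 = G5 OR G7 OR G11 = HIGH OR LOW OR LOW = HIGH
G15 = G6 OR G12 = LOW OR HIGH = HIGH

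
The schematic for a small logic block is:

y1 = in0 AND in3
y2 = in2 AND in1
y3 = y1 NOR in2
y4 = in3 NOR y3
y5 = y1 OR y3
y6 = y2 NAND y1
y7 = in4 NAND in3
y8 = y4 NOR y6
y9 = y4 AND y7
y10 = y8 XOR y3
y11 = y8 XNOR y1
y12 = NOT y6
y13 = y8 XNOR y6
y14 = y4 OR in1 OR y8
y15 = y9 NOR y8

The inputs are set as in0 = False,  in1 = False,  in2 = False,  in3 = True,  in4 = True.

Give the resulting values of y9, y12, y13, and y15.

y9 = False; y12 = False; y13 = False; y15 = True

y1 = in0 AND in3 = False AND True = False
y2 = in2 AND in1 = False AND False = False
y3 = y1 NOR in2 = False NOR False = True
y4 = in3 NOR y3 = True NOR True = False
y6 = y2 NAND y1 = False NAND False = True
y7 = in4 NAND in3 = True NAND True = False
y8 = y4 NOR y6 = False NOR True = False
y9 = y4 AND y7 = False AND False = False
y12 = NOT y6 = NOT True = False
y13 = y8 XNOR y6 = False XNOR True = False
y15 = y9 NOR y8 = False NOR False = True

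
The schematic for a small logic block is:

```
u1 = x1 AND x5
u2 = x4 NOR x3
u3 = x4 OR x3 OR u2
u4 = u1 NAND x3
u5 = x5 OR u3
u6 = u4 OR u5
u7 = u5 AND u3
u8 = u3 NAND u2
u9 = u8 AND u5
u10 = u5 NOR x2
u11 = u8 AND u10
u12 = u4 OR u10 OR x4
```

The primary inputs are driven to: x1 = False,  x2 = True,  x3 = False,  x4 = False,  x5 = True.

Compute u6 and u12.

u6 = True; u12 = True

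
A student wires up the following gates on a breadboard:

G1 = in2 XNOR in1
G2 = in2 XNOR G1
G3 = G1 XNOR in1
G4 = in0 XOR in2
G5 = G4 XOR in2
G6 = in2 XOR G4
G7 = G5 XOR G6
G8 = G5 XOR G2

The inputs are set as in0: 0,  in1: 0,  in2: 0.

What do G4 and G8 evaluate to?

G4 = 0, G8 = 0

G1 = in2 XNOR in1 = 0 XNOR 0 = 1
G2 = in2 XNOR G1 = 0 XNOR 1 = 0
G4 = in0 XOR in2 = 0 XOR 0 = 0
G5 = G4 XOR in2 = 0 XOR 0 = 0
G8 = G5 XOR G2 = 0 XOR 0 = 0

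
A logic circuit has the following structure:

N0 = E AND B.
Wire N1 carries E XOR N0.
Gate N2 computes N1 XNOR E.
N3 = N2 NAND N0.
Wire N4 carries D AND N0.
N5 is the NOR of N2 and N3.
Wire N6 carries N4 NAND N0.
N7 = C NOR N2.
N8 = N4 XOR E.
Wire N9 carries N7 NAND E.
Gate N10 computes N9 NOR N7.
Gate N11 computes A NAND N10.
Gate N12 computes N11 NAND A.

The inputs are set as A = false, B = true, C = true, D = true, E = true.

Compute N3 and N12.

N3 = true  N12 = true

N0 = E AND B = true AND true = true
N1 = E XOR N0 = true XOR true = false
N2 = N1 XNOR E = false XNOR true = false
N3 = N2 NAND N0 = false NAND true = true
N7 = C NOR N2 = true NOR false = false
N9 = N7 NAND E = false NAND true = true
N10 = N9 NOR N7 = true NOR false = false
N11 = A NAND N10 = false NAND false = true
N12 = N11 NAND A = true NAND false = true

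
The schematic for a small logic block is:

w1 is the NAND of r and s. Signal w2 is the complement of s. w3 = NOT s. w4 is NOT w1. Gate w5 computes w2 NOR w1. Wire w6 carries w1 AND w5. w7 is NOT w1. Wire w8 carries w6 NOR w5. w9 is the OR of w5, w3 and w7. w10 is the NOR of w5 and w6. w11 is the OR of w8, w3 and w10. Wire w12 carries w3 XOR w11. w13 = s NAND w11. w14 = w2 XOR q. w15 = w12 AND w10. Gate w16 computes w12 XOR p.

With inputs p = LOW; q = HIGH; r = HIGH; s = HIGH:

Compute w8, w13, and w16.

w8 = LOW  w13 = HIGH  w16 = LOW

w1 = r NAND s = HIGH NAND HIGH = LOW
w2 = NOT s = NOT HIGH = LOW
w3 = NOT s = NOT HIGH = LOW
w5 = w2 NOR w1 = LOW NOR LOW = HIGH
w6 = w1 AND w5 = LOW AND HIGH = LOW
w8 = w6 NOR w5 = LOW NOR HIGH = LOW
w10 = w5 NOR w6 = HIGH NOR LOW = LOW
w11 = w8 OR w3 OR w10 = LOW OR LOW OR LOW = LOW
w12 = w3 XOR w11 = LOW XOR LOW = LOW
w13 = s NAND w11 = HIGH NAND LOW = HIGH
w16 = w12 XOR p = LOW XOR LOW = LOW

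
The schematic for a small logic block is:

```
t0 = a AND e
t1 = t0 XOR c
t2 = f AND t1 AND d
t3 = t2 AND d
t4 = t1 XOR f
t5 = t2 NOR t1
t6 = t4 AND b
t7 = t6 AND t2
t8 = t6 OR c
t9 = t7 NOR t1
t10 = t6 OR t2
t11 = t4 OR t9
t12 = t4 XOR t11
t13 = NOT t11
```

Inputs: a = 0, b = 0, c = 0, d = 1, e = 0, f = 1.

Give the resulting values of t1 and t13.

t0 = a AND e = 0 AND 0 = 0
t1 = t0 XOR c = 0 XOR 0 = 0
t2 = f AND t1 AND d = 1 AND 0 AND 1 = 0
t4 = t1 XOR f = 0 XOR 1 = 1
t6 = t4 AND b = 1 AND 0 = 0
t7 = t6 AND t2 = 0 AND 0 = 0
t9 = t7 NOR t1 = 0 NOR 0 = 1
t11 = t4 OR t9 = 1 OR 1 = 1
t13 = NOT t11 = NOT 1 = 0

t1 = 0  t13 = 0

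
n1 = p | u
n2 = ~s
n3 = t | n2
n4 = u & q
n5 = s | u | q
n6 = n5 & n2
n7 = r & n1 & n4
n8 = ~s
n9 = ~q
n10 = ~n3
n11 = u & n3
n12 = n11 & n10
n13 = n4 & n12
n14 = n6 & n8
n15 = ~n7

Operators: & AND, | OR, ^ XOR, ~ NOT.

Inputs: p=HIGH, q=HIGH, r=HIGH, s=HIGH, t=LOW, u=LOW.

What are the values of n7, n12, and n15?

n7 = LOW  n12 = LOW  n15 = HIGH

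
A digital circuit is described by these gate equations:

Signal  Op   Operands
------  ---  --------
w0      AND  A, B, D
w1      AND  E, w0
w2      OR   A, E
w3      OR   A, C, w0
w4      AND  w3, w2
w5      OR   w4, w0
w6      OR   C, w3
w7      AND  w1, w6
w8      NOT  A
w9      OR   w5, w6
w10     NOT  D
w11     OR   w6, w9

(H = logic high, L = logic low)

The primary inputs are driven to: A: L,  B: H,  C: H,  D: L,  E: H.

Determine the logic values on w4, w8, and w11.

w0 = A AND B AND D = L AND H AND L = L
w2 = A OR E = L OR H = H
w3 = A OR C OR w0 = L OR H OR L = H
w4 = w3 AND w2 = H AND H = H
w5 = w4 OR w0 = H OR L = H
w6 = C OR w3 = H OR H = H
w8 = NOT A = NOT L = H
w9 = w5 OR w6 = H OR H = H
w11 = w6 OR w9 = H OR H = H

w4 = H; w8 = H; w11 = H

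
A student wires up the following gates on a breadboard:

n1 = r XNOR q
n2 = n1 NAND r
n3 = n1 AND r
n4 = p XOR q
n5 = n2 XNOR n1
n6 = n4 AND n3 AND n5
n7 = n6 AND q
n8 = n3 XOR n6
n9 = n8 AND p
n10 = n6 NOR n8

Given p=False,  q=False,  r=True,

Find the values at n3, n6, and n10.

n3 = False  n6 = False  n10 = True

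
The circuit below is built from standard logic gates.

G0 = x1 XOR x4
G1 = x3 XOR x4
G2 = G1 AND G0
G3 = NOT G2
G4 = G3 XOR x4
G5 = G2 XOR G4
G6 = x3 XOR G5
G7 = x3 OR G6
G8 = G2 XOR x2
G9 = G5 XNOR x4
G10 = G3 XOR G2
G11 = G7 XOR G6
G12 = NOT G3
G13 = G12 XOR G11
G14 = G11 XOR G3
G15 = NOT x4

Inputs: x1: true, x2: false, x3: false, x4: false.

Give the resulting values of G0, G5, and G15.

G0 = x1 XOR x4 = true XOR false = true
G1 = x3 XOR x4 = false XOR false = false
G2 = G1 AND G0 = false AND true = false
G3 = NOT G2 = NOT false = true
G4 = G3 XOR x4 = true XOR false = true
G5 = G2 XOR G4 = false XOR true = true
G15 = NOT x4 = NOT false = true

G0 = true; G5 = true; G15 = true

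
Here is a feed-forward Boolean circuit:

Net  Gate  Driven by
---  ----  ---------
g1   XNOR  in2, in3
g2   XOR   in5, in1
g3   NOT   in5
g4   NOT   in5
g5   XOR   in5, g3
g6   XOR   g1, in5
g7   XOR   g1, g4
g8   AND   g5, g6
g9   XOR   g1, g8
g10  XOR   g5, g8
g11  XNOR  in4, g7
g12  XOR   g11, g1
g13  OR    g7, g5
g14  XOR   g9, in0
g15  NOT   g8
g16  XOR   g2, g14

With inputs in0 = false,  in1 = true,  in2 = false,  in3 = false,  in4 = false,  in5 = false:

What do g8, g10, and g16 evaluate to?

g1 = in2 XNOR in3 = false XNOR false = true
g2 = in5 XOR in1 = false XOR true = true
g3 = NOT in5 = NOT false = true
g5 = in5 XOR g3 = false XOR true = true
g6 = g1 XOR in5 = true XOR false = true
g8 = g5 AND g6 = true AND true = true
g9 = g1 XOR g8 = true XOR true = false
g10 = g5 XOR g8 = true XOR true = false
g14 = g9 XOR in0 = false XOR false = false
g16 = g2 XOR g14 = true XOR false = true

g8 = true  g10 = false  g16 = true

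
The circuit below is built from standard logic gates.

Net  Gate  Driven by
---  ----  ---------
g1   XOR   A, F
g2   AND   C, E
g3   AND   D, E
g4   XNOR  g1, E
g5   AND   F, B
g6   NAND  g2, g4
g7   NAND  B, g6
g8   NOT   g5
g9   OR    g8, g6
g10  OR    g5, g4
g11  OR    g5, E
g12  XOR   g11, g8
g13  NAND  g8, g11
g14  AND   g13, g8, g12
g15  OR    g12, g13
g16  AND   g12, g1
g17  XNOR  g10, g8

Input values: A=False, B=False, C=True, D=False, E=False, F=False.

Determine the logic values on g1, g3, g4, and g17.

g1 = False  g3 = False  g4 = True  g17 = True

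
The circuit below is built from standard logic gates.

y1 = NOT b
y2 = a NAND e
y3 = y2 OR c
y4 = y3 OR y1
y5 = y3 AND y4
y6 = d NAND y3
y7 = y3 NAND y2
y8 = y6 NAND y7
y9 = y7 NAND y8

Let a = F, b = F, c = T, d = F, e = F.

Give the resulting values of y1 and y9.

y1 = T, y9 = T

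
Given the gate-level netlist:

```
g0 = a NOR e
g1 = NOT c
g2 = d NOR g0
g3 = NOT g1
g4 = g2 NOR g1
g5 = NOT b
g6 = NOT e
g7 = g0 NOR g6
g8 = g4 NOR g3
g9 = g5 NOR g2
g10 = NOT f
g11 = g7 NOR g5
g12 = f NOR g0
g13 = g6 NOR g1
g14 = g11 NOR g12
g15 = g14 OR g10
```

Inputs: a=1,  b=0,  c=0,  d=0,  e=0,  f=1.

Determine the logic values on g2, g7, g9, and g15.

g2 = 1, g7 = 0, g9 = 0, g15 = 1

g0 = a NOR e = 1 NOR 0 = 0
g2 = d NOR g0 = 0 NOR 0 = 1
g5 = NOT b = NOT 0 = 1
g6 = NOT e = NOT 0 = 1
g7 = g0 NOR g6 = 0 NOR 1 = 0
g9 = g5 NOR g2 = 1 NOR 1 = 0
g10 = NOT f = NOT 1 = 0
g11 = g7 NOR g5 = 0 NOR 1 = 0
g12 = f NOR g0 = 1 NOR 0 = 0
g14 = g11 NOR g12 = 0 NOR 0 = 1
g15 = g14 OR g10 = 1 OR 0 = 1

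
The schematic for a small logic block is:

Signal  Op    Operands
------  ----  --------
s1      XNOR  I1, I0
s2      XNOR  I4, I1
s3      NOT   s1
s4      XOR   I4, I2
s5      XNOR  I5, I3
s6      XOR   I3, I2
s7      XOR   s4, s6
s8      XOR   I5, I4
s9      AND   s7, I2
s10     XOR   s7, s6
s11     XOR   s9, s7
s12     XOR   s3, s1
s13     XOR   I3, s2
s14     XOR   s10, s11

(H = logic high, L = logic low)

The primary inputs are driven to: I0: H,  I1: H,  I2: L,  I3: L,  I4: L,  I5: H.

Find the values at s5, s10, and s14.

s4 = I4 XOR I2 = L XOR L = L
s5 = I5 XNOR I3 = H XNOR L = L
s6 = I3 XOR I2 = L XOR L = L
s7 = s4 XOR s6 = L XOR L = L
s9 = s7 AND I2 = L AND L = L
s10 = s7 XOR s6 = L XOR L = L
s11 = s9 XOR s7 = L XOR L = L
s14 = s10 XOR s11 = L XOR L = L

s5 = L, s10 = L, s14 = L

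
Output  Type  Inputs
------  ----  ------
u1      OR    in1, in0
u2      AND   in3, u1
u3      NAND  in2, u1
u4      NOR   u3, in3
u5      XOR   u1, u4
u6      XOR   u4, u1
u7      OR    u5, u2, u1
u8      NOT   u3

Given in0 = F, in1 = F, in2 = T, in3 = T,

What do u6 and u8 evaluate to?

u1 = in1 OR in0 = F OR F = F
u3 = in2 NAND u1 = T NAND F = T
u4 = u3 NOR in3 = T NOR T = F
u6 = u4 XOR u1 = F XOR F = F
u8 = NOT u3 = NOT T = F

u6 = F, u8 = F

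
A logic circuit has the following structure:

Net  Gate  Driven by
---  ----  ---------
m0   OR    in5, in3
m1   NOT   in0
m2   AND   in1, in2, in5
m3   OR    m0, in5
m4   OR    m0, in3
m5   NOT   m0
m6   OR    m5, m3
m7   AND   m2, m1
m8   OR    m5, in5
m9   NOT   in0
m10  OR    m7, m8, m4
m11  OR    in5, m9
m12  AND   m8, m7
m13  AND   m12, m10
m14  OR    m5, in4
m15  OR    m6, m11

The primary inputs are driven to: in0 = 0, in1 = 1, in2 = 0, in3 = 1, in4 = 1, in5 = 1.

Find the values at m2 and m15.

m2 = 0  m15 = 1

m0 = in5 OR in3 = 1 OR 1 = 1
m2 = in1 AND in2 AND in5 = 1 AND 0 AND 1 = 0
m3 = m0 OR in5 = 1 OR 1 = 1
m5 = NOT m0 = NOT 1 = 0
m6 = m5 OR m3 = 0 OR 1 = 1
m9 = NOT in0 = NOT 0 = 1
m11 = in5 OR m9 = 1 OR 1 = 1
m15 = m6 OR m11 = 1 OR 1 = 1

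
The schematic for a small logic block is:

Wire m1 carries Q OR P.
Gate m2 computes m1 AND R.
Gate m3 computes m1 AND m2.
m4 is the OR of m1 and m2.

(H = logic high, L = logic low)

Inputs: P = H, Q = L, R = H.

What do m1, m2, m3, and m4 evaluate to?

m1 = H  m2 = H  m3 = H  m4 = H

m1 = Q OR P = L OR H = H
m2 = m1 AND R = H AND H = H
m3 = m1 AND m2 = H AND H = H
m4 = m1 OR m2 = H OR H = H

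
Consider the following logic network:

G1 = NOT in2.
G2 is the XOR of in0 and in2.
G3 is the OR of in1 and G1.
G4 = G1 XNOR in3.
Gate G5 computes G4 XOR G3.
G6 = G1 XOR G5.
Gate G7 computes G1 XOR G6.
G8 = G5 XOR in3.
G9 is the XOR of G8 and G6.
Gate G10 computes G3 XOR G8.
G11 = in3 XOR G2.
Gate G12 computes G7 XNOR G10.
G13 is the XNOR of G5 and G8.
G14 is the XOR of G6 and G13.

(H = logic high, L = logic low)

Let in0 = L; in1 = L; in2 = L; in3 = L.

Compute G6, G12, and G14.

G6 = L, G12 = L, G14 = H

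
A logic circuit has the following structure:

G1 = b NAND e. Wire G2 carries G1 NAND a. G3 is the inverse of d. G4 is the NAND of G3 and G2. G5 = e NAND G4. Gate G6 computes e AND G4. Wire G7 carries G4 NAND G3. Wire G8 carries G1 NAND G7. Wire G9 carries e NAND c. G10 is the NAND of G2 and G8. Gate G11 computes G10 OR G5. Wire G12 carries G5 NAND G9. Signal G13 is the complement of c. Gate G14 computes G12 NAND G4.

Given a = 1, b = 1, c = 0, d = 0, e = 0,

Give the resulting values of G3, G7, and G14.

G3 = 1, G7 = 0, G14 = 1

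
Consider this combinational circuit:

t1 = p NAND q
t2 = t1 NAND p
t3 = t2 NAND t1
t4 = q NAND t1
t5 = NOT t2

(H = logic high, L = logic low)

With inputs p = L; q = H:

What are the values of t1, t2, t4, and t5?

t1 = H  t2 = H  t4 = L  t5 = L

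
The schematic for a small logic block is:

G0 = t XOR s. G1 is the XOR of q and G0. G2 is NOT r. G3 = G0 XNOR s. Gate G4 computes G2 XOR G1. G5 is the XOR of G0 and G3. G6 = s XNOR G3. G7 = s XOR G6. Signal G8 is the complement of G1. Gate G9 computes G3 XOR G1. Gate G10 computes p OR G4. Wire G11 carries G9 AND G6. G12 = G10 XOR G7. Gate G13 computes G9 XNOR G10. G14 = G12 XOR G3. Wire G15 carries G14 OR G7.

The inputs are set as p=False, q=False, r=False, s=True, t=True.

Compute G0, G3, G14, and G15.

G0 = False, G3 = False, G14 = False, G15 = True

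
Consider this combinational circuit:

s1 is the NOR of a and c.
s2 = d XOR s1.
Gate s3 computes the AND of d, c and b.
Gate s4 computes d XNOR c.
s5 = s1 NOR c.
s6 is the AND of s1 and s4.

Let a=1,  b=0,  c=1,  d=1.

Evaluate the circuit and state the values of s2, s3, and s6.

s2 = 1  s3 = 0  s6 = 0

s1 = a NOR c = 1 NOR 1 = 0
s2 = d XOR s1 = 1 XOR 0 = 1
s3 = d AND c AND b = 1 AND 1 AND 0 = 0
s4 = d XNOR c = 1 XNOR 1 = 1
s6 = s1 AND s4 = 0 AND 1 = 0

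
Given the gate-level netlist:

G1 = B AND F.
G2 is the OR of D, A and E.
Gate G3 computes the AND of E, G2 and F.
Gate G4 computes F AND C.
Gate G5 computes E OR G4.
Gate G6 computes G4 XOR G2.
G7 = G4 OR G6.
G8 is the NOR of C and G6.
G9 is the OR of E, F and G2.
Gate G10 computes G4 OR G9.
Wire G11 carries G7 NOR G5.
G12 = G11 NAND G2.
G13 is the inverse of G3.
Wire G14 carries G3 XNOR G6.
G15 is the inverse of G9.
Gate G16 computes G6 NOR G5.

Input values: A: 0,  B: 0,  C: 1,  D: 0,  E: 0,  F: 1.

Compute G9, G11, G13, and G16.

G9 = 1; G11 = 0; G13 = 1; G16 = 0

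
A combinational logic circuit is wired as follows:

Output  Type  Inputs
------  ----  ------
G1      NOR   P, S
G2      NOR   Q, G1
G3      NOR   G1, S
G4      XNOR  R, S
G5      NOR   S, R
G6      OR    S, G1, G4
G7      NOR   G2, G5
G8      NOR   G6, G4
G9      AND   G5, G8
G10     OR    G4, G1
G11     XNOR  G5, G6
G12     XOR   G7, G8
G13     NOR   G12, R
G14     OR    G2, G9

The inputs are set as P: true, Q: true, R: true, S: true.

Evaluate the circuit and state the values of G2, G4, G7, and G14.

G1 = P NOR S = true NOR true = false
G2 = Q NOR G1 = true NOR false = false
G4 = R XNOR S = true XNOR true = true
G5 = S NOR R = true NOR true = false
G6 = S OR G1 OR G4 = true OR false OR true = true
G7 = G2 NOR G5 = false NOR false = true
G8 = G6 NOR G4 = true NOR true = false
G9 = G5 AND G8 = false AND false = false
G14 = G2 OR G9 = false OR false = false

G2 = false; G4 = true; G7 = true; G14 = false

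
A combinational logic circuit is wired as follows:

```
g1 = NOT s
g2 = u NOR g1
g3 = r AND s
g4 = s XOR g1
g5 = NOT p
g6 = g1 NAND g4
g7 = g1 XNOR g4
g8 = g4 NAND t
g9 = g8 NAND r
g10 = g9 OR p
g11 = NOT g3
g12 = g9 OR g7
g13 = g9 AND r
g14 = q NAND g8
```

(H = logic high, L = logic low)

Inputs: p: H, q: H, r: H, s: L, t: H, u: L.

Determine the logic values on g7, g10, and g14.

g1 = NOT s = NOT L = H
g4 = s XOR g1 = L XOR H = H
g7 = g1 XNOR g4 = H XNOR H = H
g8 = g4 NAND t = H NAND H = L
g9 = g8 NAND r = L NAND H = H
g10 = g9 OR p = H OR H = H
g14 = q NAND g8 = H NAND L = H

g7 = H, g10 = H, g14 = H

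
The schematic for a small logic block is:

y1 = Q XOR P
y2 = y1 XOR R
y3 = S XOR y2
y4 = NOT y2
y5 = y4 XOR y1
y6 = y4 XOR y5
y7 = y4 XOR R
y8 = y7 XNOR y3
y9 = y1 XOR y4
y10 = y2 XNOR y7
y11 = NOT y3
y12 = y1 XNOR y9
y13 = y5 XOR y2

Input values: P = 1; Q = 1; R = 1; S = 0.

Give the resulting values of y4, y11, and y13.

y1 = Q XOR P = 1 XOR 1 = 0
y2 = y1 XOR R = 0 XOR 1 = 1
y3 = S XOR y2 = 0 XOR 1 = 1
y4 = NOT y2 = NOT 1 = 0
y5 = y4 XOR y1 = 0 XOR 0 = 0
y11 = NOT y3 = NOT 1 = 0
y13 = y5 XOR y2 = 0 XOR 1 = 1

y4 = 0, y11 = 0, y13 = 1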